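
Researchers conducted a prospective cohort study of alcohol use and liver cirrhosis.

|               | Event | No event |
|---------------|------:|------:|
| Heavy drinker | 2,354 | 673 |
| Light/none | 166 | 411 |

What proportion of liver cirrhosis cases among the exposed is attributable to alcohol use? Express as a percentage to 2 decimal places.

Cells: a = 2354, b = 673, c = 166, d = 411.
Risk in exposed = 2354/3027 = 0.77767; risk in unexposed = 166/577 = 0.28769.
RR = 0.77767/0.28769 = 2.70310
AR% = (RR − 1)/RR × 100 = (2.70310 − 1)/2.70310 × 100 = 63.0054%

63.01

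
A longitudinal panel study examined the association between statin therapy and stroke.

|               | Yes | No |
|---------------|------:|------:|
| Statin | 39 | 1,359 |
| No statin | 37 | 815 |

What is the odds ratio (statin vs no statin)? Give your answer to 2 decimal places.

Cells: a = 39, b = 1359, c = 37, d = 815.
OR = (a·d)/(b·c) = (39 × 815) / (1359 × 37) = 31785 / 50283 = 0.63212
Exposure is associated with lower odds of stroke (OR = 0.63 < 1).

0.63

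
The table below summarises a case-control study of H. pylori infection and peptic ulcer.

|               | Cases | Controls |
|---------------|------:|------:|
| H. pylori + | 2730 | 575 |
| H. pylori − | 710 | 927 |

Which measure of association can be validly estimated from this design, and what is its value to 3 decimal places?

6.199

Cells: a = 2730, b = 575, c = 710, d = 927.
This is a case-control study: participants were sampled on outcome status, so risks in the source population cannot be estimated directly — relative risk is not valid here. The odds ratio is the appropriate measure.
OR = (a·d)/(b·c) = (2730 × 927) / (575 × 710) = 2530710 / 408250 = 6.19892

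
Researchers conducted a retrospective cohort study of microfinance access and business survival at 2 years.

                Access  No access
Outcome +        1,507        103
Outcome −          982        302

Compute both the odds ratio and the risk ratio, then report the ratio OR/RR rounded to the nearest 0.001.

Reading the table with exposure as columns: a = 1507 (Access, case), b = 982 (Access, non-case), c = 103 (No access, case), d = 302.
OR = (1507·302)/(982·103) = 455114/101146 = 4.49957
Risk in exposed = 1507/2489 = 0.60546; risk in unexposed = 103/405 = 0.25432; RR = 2.38071
OR/RR = 4.49957 / 2.38071 = 1.89002
The outcome is not rare, so the OR lies further from 1 than the RR.

1.890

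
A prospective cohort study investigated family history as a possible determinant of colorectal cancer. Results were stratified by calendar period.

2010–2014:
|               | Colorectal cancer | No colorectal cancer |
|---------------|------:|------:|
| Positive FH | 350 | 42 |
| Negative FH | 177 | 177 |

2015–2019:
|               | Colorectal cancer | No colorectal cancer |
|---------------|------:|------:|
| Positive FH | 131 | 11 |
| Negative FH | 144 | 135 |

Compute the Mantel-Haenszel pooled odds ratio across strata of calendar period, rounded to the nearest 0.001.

9.109

OR_MH = Σ(aᵢdᵢ/nᵢ) / Σ(bᵢcᵢ/nᵢ), where nᵢ is the stratum total.
Stratum 1 (2010–2014): n = 746; a·d/n = 350·177/746 = 83.0429; b·c/n = 42·177/746 = 9.9651
Stratum 2 (2015–2019): n = 421; a·d/n = 131·135/421 = 42.0071; b·c/n = 11·144/421 = 3.7625
OR_MH = (83.0429 + 42.0071) / (9.9651 + 3.7625) = 125.0500 / 13.7276 = 9.10938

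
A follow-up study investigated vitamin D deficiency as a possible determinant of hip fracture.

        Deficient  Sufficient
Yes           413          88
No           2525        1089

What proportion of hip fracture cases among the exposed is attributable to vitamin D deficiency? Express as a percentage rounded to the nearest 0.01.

46.81

Reading the table with exposure as columns: a = 413 (Deficient, case), b = 2525 (Deficient, non-case), c = 88 (Sufficient, case), d = 1089.
Risk in exposed = 413/2938 = 0.14057; risk in unexposed = 88/1177 = 0.07477.
RR = 0.14057/0.07477 = 1.88015
AR% = (RR − 1)/RR × 100 = (1.88015 − 1)/1.88015 × 100 = 46.8127%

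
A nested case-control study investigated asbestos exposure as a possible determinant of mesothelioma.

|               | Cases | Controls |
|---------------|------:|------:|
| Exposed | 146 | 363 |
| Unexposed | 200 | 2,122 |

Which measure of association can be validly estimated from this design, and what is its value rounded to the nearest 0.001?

4.267

Cells: a = 146, b = 363, c = 200, d = 2122.
This is a nested case-control study: participants were sampled on outcome status, so risks in the source population cannot be estimated directly — relative risk is not valid here. The odds ratio is the appropriate measure.
OR = (a·d)/(b·c) = (146 × 2122) / (363 × 200) = 309812 / 72600 = 4.26738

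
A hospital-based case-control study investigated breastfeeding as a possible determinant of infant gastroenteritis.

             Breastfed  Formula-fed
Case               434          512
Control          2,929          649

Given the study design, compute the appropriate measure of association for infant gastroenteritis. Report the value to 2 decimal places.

Reading the table with exposure as columns: a = 434 (Breastfed, case), b = 2929 (Breastfed, non-case), c = 512 (Formula-fed, case), d = 649.
This is a hospital-based case-control study: participants were sampled on outcome status, so risks in the source population cannot be estimated directly — relative risk is not valid here. The odds ratio is the appropriate measure.
OR = (a·d)/(b·c) = (434 × 649) / (2929 × 512) = 281666 / 1499648 = 0.18782

0.19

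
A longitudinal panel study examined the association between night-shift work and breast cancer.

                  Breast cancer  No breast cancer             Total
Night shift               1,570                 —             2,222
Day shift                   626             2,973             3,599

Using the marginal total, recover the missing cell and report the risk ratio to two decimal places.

4.06

The missing cell is in the exposed row: 2222 − 1570 = 652.
So a = 1570, b = 652, c = 626, d = 2973.
RR = [a/(a+b)] / [c/(c+d)] = (1570/2222) / (626/3599) = 0.70657/0.17394 = 4.06222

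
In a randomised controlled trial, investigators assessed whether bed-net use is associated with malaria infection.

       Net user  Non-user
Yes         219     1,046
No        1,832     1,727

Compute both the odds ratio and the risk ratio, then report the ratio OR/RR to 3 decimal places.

Reading the table with exposure as columns: a = 219 (Net user, case), b = 1832 (Net user, non-case), c = 1046 (Non-user, case), d = 1727.
OR = (219·1727)/(1832·1046) = 378213/1916272 = 0.19737
Risk in exposed = 219/2051 = 0.10678; risk in unexposed = 1046/2773 = 0.37721; RR = 0.28307
OR/RR = 0.19737 / 0.28307 = 0.69724
The outcome is not rare, so the OR lies further from 1 than the RR.

0.697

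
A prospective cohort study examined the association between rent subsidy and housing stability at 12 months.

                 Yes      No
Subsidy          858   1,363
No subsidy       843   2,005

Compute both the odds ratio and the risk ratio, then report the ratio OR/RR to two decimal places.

1.15

Cells: a = 858, b = 1363, c = 843, d = 2005.
OR = (858·2005)/(1363·843) = 1720290/1149009 = 1.49719
Risk in exposed = 858/2221 = 0.38631; risk in unexposed = 843/2848 = 0.29600; RR = 1.30512
OR/RR = 1.49719 / 1.30512 = 1.14717
The outcome is not rare, so the OR lies further from 1 than the RR.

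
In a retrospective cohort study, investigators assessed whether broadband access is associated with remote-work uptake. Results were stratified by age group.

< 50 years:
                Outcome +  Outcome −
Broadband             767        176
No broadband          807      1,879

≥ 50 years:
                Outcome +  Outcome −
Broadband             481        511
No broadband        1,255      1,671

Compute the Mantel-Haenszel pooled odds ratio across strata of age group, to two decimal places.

2.97

OR_MH = Σ(aᵢdᵢ/nᵢ) / Σ(bᵢcᵢ/nᵢ), where nᵢ is the stratum total.
Stratum 1 (< 50 years): n = 3629; a·d/n = 767·1879/3629 = 397.1323; b·c/n = 176·807/3629 = 39.1381
Stratum 2 (≥ 50 years): n = 3918; a·d/n = 481·1671/3918 = 205.1432; b·c/n = 511·1255/3918 = 163.6817
OR_MH = (397.1323 + 205.1432) / (39.1381 + 163.6817) = 602.2755 / 202.8198 = 2.96951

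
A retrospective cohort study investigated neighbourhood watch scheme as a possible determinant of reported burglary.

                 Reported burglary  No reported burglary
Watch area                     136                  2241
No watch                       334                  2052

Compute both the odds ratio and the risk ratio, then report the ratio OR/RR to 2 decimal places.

Cells: a = 136, b = 2241, c = 334, d = 2052.
OR = (136·2052)/(2241·334) = 279072/748494 = 0.37284
Risk in exposed = 136/2377 = 0.05721; risk in unexposed = 334/2386 = 0.13998; RR = 0.40873
OR/RR = 0.37284 / 0.40873 = 0.91221
The outcome is not rare, so the OR lies further from 1 than the RR.

0.91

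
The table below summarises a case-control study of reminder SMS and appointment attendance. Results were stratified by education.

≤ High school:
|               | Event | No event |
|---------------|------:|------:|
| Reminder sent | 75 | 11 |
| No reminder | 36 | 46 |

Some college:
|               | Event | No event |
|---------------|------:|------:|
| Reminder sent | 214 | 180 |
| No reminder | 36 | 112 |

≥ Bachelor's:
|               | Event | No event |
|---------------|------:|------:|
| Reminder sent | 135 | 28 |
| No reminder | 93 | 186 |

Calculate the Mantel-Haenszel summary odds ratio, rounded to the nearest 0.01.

6.02

OR_MH = Σ(aᵢdᵢ/nᵢ) / Σ(bᵢcᵢ/nᵢ), where nᵢ is the stratum total.
Stratum 1 (≤ High school): n = 168; a·d/n = 75·46/168 = 20.5357; b·c/n = 11·36/168 = 2.3571
Stratum 2 (Some college): n = 542; a·d/n = 214·112/542 = 44.2214; b·c/n = 180·36/542 = 11.9557
Stratum 3 (≥ Bachelor's): n = 442; a·d/n = 135·186/442 = 56.8100; b·c/n = 28·93/442 = 5.8914
OR_MH = (20.5357 + 44.2214 + 56.8100) / (2.3571 + 11.9557 + 5.8914) = 121.5671 / 20.2043 = 6.01690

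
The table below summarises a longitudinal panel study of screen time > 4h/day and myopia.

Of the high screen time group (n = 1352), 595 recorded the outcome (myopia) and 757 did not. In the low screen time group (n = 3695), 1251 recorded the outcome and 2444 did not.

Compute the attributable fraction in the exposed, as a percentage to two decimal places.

From the description: a = 595, b = 757, c = 1251, d = 2444.
Risk in exposed = 595/1352 = 0.44009; risk in unexposed = 1251/3695 = 0.33857.
RR = 0.44009/0.33857 = 1.29986
AR% = (RR − 1)/RR × 100 = (1.29986 − 1)/1.29986 × 100 = 23.0688%

23.07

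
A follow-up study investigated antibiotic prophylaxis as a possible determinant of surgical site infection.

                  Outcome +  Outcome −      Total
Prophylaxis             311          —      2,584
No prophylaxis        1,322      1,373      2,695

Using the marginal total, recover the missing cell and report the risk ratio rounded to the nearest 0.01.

0.25

The missing cell is in the exposed row: 2584 − 311 = 2273.
So a = 311, b = 2273, c = 1322, d = 1373.
RR = [a/(a+b)] / [c/(c+d)] = (311/2584) / (1322/2695) = 0.12036/0.49054 = 0.24536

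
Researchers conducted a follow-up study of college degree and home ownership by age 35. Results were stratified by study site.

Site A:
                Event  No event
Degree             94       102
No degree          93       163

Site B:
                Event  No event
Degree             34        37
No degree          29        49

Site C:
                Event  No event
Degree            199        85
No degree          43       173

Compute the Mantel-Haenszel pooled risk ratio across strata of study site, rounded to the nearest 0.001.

RR_MH = Σ(aᵢ·n₀ᵢ/nᵢ) / Σ(cᵢ·n₁ᵢ/nᵢ), with n₁ᵢ = aᵢ+bᵢ (exposed), n₀ᵢ = cᵢ+dᵢ (unexposed), nᵢ = n₁ᵢ+n₀ᵢ.
Stratum 1 (Site A): n₁ = 196, n₀ = 256, n = 452; a·n₀/n = 94·256/452 = 53.2389; c·n₁/n = 93·196/452 = 40.3274
Stratum 2 (Site B): n₁ = 71, n₀ = 78, n = 149; a·n₀/n = 34·78/149 = 17.7987; c·n₁/n = 29·71/149 = 13.8188
Stratum 3 (Site C): n₁ = 284, n₀ = 216, n = 500; a·n₀/n = 199·216/500 = 85.9680; c·n₁/n = 43·284/500 = 24.4240
RR_MH = (53.2389 + 17.7987 + 85.9680) / (40.3274 + 13.8188 + 24.4240) = 157.0056 / 78.5702 = 1.99828

1.998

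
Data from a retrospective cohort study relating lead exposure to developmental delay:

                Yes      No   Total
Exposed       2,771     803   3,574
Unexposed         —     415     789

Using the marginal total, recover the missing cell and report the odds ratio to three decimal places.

The missing cell is in the unexposed row: 789 − 415 = 374.
So a = 2771, b = 803, c = 374, d = 415.
OR = (a·d)/(b·c) = (2771 × 415) / (803 × 374) = 1149965 / 300322 = 3.82911

3.829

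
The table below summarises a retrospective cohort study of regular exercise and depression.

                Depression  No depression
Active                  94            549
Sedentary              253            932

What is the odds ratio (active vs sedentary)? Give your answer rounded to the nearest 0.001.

Cells: a = 94, b = 549, c = 253, d = 932.
OR = (a·d)/(b·c) = (94 × 932) / (549 × 253) = 87608 / 138897 = 0.63074
Exposure is associated with lower odds of depression (OR = 0.63 < 1).

0.631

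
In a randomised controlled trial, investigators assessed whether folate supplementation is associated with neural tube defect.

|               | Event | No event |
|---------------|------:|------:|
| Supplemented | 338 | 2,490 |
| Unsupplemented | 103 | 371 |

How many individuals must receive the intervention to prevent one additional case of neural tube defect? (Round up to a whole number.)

11

Risk in treated group = 338/2828 = 0.11952; risk in control = 103/474 = 0.21730.
Absolute risk reduction = 0.21730 − 0.11952 = 0.09778
NNT = 1 / ARR = 1 / 0.09778 = 10.227 → round up → 11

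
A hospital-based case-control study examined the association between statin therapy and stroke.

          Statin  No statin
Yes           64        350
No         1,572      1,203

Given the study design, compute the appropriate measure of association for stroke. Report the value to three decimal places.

0.140

Reading the table with exposure as columns: a = 64 (Statin, case), b = 1572 (Statin, non-case), c = 350 (No statin, case), d = 1203.
This is a hospital-based case-control study: participants were sampled on outcome status, so risks in the source population cannot be estimated directly — relative risk is not valid here. The odds ratio is the appropriate measure.
OR = (a·d)/(b·c) = (64 × 1203) / (1572 × 350) = 76992 / 550200 = 0.13993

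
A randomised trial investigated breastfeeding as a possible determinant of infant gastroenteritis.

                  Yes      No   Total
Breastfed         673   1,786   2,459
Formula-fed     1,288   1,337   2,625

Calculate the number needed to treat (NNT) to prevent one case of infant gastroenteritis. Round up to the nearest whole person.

5

Risk in treated group = 673/2459 = 0.27369; risk in control = 1288/2625 = 0.49067.
Absolute risk reduction = 0.49067 − 0.27369 = 0.21698
NNT = 1 / ARR = 1 / 0.21698 = 4.609 → round up → 5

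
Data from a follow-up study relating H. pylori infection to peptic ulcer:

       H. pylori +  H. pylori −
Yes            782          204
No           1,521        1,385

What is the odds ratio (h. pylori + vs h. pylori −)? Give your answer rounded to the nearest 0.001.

3.491

Reading the table with exposure as columns: a = 782 (H. pylori +, case), b = 1521 (H. pylori +, non-case), c = 204 (H. pylori −, case), d = 1385.
OR = (a·d)/(b·c) = (782 × 1385) / (1521 × 204) = 1083070 / 310284 = 3.49058
The odds of peptic ulcer are about 3.49 times as high in the h. pylori + group.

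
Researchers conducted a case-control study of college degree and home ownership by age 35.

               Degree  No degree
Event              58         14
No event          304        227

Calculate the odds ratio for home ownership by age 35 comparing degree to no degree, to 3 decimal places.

Reading the table with exposure as columns: a = 58 (Degree, case), b = 304 (Degree, non-case), c = 14 (No degree, case), d = 227.
OR = (a·d)/(b·c) = (58 × 227) / (304 × 14) = 13166 / 4256 = 3.09352
The odds of home ownership by age 35 are about 3.09 times as high in the degree group.

3.094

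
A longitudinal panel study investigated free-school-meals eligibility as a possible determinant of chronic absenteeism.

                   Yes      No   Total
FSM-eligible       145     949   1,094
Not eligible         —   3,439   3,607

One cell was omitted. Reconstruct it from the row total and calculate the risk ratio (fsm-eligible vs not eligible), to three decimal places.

The missing cell is in the unexposed row: 3607 − 3439 = 168.
So a = 145, b = 949, c = 168, d = 3439.
RR = [a/(a+b)] / [c/(c+d)] = (145/1094) / (168/3607) = 0.13254/0.04658 = 2.84569

2.846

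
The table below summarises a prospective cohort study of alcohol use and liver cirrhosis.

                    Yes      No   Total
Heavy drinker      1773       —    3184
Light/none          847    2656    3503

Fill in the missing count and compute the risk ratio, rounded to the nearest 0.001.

2.303

The missing cell is in the exposed row: 3184 − 1773 = 1411.
So a = 1773, b = 1411, c = 847, d = 2656.
RR = [a/(a+b)] / [c/(c+d)] = (1773/3184) / (847/3503) = 0.55685/0.24179 = 2.30299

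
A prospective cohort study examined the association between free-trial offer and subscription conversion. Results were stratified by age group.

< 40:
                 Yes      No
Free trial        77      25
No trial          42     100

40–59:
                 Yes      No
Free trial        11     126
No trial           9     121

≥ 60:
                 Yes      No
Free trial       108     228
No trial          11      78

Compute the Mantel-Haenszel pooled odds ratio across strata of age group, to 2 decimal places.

OR_MH = Σ(aᵢdᵢ/nᵢ) / Σ(bᵢcᵢ/nᵢ), where nᵢ is the stratum total.
Stratum 1 (< 40): n = 244; a·d/n = 77·100/244 = 31.5574; b·c/n = 25·42/244 = 4.3033
Stratum 2 (40–59): n = 267; a·d/n = 11·121/267 = 4.9850; b·c/n = 126·9/267 = 4.2472
Stratum 3 (≥ 60): n = 425; a·d/n = 108·78/425 = 19.8212; b·c/n = 228·11/425 = 5.9012
OR_MH = (31.5574 + 4.9850 + 19.8212) / (4.3033 + 4.2472 + 5.9012) = 56.3636 / 14.4516 = 3.90015

3.90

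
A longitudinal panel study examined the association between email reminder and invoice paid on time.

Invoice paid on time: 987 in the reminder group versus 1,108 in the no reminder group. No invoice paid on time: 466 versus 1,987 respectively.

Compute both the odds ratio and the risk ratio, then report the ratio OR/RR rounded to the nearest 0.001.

From the description: a = 987, b = 466, c = 1108, d = 1987.
OR = (987·1987)/(466·1108) = 1961169/516328 = 3.79830
Risk in exposed = 987/1453 = 0.67928; risk in unexposed = 1108/3095 = 0.35800; RR = 1.89746
OR/RR = 3.79830 / 1.89746 = 2.00178
The outcome is not rare, so the OR lies further from 1 than the RR.

2.002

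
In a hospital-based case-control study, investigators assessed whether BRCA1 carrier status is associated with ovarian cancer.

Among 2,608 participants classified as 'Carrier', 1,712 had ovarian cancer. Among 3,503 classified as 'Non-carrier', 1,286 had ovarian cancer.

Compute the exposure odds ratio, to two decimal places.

3.29

From the description: a = 1712, b = 896, c = 1286, d = 2217.
OR = (a·d)/(b·c) = (1712 × 2217) / (896 × 1286) = 3795504 / 1152256 = 3.29398
The odds of ovarian cancer are about 3.29 times as high in the carrier group.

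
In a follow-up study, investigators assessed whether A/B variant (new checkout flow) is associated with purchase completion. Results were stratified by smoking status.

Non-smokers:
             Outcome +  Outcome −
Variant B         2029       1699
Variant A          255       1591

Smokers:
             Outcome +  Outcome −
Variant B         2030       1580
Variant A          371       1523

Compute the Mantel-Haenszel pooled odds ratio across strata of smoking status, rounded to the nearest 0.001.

OR_MH = Σ(aᵢdᵢ/nᵢ) / Σ(bᵢcᵢ/nᵢ), where nᵢ is the stratum total.
Stratum 1 (Non-smokers): n = 5574; a·d/n = 2029·1591/5574 = 579.1423; b·c/n = 1699·255/5574 = 77.7260
Stratum 2 (Smokers): n = 5504; a·d/n = 2030·1523/5504 = 561.7169; b·c/n = 1580·371/5504 = 106.5007
OR_MH = (579.1423 + 561.7169) / (77.7260 + 106.5007) = 1140.8592 / 184.2268 = 6.19269

6.193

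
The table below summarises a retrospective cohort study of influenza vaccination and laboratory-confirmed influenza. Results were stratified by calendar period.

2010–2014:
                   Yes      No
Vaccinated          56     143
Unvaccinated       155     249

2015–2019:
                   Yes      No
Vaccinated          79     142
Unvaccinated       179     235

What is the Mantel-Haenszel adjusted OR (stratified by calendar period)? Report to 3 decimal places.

OR_MH = Σ(aᵢdᵢ/nᵢ) / Σ(bᵢcᵢ/nᵢ), where nᵢ is the stratum total.
Stratum 1 (2010–2014): n = 603; a·d/n = 56·249/603 = 23.1244; b·c/n = 143·155/603 = 36.7579
Stratum 2 (2015–2019): n = 635; a·d/n = 79·235/635 = 29.2362; b·c/n = 142·179/635 = 40.0283
OR_MH = (23.1244 + 29.2362) / (36.7579 + 40.0283) = 52.3606 / 76.7862 = 0.68190

0.682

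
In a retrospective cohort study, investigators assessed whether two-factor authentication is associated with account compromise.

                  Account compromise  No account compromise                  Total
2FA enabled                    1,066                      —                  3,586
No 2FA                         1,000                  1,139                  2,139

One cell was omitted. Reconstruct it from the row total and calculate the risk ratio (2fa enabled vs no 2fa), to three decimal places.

0.636

The missing cell is in the exposed row: 3586 − 1066 = 2520.
So a = 1066, b = 2520, c = 1000, d = 1139.
RR = [a/(a+b)] / [c/(c+d)] = (1066/3586) / (1000/2139) = 0.29727/0.46751 = 0.63585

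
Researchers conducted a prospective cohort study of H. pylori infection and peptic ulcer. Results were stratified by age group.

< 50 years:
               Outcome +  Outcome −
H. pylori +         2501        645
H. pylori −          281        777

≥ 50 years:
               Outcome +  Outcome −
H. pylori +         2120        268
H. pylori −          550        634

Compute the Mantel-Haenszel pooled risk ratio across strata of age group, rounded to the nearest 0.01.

2.30

RR_MH = Σ(aᵢ·n₀ᵢ/nᵢ) / Σ(cᵢ·n₁ᵢ/nᵢ), with n₁ᵢ = aᵢ+bᵢ (exposed), n₀ᵢ = cᵢ+dᵢ (unexposed), nᵢ = n₁ᵢ+n₀ᵢ.
Stratum 1 (< 50 years): n₁ = 3146, n₀ = 1058, n = 4204; a·n₀/n = 2501·1058/4204 = 629.4144; c·n₁/n = 281·3146/4204 = 210.2821
Stratum 2 (≥ 50 years): n₁ = 2388, n₀ = 1184, n = 3572; a·n₀/n = 2120·1184/3572 = 702.7100; c·n₁/n = 550·2388/3572 = 367.6932
RR_MH = (629.4144 + 702.7100) / (210.2821 + 367.6932) = 1332.1243 / 577.9753 = 2.30481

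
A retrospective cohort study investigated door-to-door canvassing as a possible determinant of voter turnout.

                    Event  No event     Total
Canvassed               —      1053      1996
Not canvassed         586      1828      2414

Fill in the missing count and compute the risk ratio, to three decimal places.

1.946

The missing cell is in the exposed row: 1996 − 1053 = 943.
So a = 943, b = 1053, c = 586, d = 1828.
RR = [a/(a+b)] / [c/(c+d)] = (943/1996) / (586/2414) = 0.47244/0.24275 = 1.94621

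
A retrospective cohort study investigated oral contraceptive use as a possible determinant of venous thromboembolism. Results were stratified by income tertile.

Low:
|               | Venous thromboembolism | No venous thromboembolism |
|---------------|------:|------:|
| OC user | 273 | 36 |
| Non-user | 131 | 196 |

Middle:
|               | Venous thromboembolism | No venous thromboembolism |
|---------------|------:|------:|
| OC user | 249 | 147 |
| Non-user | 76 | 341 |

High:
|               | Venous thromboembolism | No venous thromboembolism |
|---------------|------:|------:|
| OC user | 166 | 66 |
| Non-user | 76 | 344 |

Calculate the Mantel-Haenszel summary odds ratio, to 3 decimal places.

OR_MH = Σ(aᵢdᵢ/nᵢ) / Σ(bᵢcᵢ/nᵢ), where nᵢ is the stratum total.
Stratum 1 (Low): n = 636; a·d/n = 273·196/636 = 84.1321; b·c/n = 36·131/636 = 7.4151
Stratum 2 (Middle): n = 813; a·d/n = 249·341/813 = 104.4391; b·c/n = 147·76/813 = 13.7417
Stratum 3 (High): n = 652; a·d/n = 166·344/652 = 87.5828; b·c/n = 66·76/652 = 7.6933
OR_MH = (84.1321 + 104.4391 + 87.5828) / (7.4151 + 13.7417 + 7.6933) = 276.1540 / 28.8500 = 9.57205

9.572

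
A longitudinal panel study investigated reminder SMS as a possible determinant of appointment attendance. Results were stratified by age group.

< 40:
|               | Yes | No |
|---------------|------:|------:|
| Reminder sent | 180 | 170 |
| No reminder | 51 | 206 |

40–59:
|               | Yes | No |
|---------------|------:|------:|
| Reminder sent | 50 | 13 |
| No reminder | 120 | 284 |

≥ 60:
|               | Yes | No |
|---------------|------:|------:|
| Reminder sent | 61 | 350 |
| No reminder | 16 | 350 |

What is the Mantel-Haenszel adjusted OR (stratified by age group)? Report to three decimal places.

OR_MH = Σ(aᵢdᵢ/nᵢ) / Σ(bᵢcᵢ/nᵢ), where nᵢ is the stratum total.
Stratum 1 (< 40): n = 607; a·d/n = 180·206/607 = 61.0873; b·c/n = 170·51/607 = 14.2834
Stratum 2 (40–59): n = 467; a·d/n = 50·284/467 = 30.4069; b·c/n = 13·120/467 = 3.3405
Stratum 3 (≥ 60): n = 777; a·d/n = 61·350/777 = 27.4775; b·c/n = 350·16/777 = 7.2072
OR_MH = (61.0873 + 30.4069 + 27.4775) / (14.2834 + 3.3405 + 7.2072) = 118.9716 / 24.8310 = 4.79125

4.791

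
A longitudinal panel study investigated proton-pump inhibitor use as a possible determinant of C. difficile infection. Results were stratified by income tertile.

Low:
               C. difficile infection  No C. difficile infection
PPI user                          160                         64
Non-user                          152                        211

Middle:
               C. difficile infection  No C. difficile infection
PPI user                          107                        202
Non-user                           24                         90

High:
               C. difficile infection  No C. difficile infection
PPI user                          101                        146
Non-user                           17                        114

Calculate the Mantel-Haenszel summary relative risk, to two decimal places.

1.88

RR_MH = Σ(aᵢ·n₀ᵢ/nᵢ) / Σ(cᵢ·n₁ᵢ/nᵢ), with n₁ᵢ = aᵢ+bᵢ (exposed), n₀ᵢ = cᵢ+dᵢ (unexposed), nᵢ = n₁ᵢ+n₀ᵢ.
Stratum 1 (Low): n₁ = 224, n₀ = 363, n = 587; a·n₀/n = 160·363/587 = 98.9438; c·n₁/n = 152·224/587 = 58.0034
Stratum 2 (Middle): n₁ = 309, n₀ = 114, n = 423; a·n₀/n = 107·114/423 = 28.8369; c·n₁/n = 24·309/423 = 17.5319
Stratum 3 (High): n₁ = 247, n₀ = 131, n = 378; a·n₀/n = 101·131/378 = 35.0026; c·n₁/n = 17·247/378 = 11.1085
RR_MH = (98.9438 + 28.8369 + 35.0026) / (58.0034 + 17.5319 + 11.1085) = 162.7833 / 86.6438 = 1.87876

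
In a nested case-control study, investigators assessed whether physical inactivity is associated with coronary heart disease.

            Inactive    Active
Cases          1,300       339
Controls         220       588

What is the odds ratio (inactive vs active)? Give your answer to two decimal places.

10.25

Reading the table with exposure as columns: a = 1300 (Inactive, case), b = 220 (Inactive, non-case), c = 339 (Active, case), d = 588.
OR = (a·d)/(b·c) = (1300 × 588) / (220 × 339) = 764400 / 74580 = 10.24940
The odds of coronary heart disease are about 10.25 times as high in the inactive group.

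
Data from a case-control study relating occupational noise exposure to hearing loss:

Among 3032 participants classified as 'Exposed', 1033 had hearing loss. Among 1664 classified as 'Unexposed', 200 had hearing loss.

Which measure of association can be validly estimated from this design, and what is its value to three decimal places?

3.783

From the description: a = 1033, b = 1999, c = 200, d = 1464.
This is a case-control study: participants were sampled on outcome status, so risks in the source population cannot be estimated directly — relative risk is not valid here. The odds ratio is the appropriate measure.
OR = (a·d)/(b·c) = (1033 × 1464) / (1999 × 200) = 1512312 / 399800 = 3.78267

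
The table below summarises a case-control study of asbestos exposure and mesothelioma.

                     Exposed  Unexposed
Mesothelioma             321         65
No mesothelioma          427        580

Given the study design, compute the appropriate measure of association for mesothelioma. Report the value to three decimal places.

Reading the table with exposure as columns: a = 321 (Exposed, case), b = 427 (Exposed, non-case), c = 65 (Unexposed, case), d = 580.
This is a case-control study: participants were sampled on outcome status, so risks in the source population cannot be estimated directly — relative risk is not valid here. The odds ratio is the appropriate measure.
OR = (a·d)/(b·c) = (321 × 580) / (427 × 65) = 186180 / 27755 = 6.70798

6.708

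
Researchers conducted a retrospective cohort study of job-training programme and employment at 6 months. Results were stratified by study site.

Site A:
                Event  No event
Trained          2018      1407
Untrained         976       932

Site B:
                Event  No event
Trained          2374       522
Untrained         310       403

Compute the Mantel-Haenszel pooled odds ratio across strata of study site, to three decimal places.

2.043

OR_MH = Σ(aᵢdᵢ/nᵢ) / Σ(bᵢcᵢ/nᵢ), where nᵢ is the stratum total.
Stratum 1 (Site A): n = 5333; a·d/n = 2018·932/5333 = 352.6675; b·c/n = 1407·976/5333 = 257.4971
Stratum 2 (Site B): n = 3609; a·d/n = 2374·403/3609 = 265.0934; b·c/n = 522·310/3609 = 44.8379
OR_MH = (352.6675 + 265.0934) / (257.4971 + 44.8379) = 617.7609 / 302.3350 = 2.04330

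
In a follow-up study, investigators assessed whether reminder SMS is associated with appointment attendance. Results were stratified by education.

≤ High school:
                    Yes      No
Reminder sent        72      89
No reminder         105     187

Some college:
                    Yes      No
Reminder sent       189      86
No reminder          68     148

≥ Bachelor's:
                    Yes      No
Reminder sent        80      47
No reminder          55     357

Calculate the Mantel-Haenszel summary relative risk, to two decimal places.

RR_MH = Σ(aᵢ·n₀ᵢ/nᵢ) / Σ(cᵢ·n₁ᵢ/nᵢ), with n₁ᵢ = aᵢ+bᵢ (exposed), n₀ᵢ = cᵢ+dᵢ (unexposed), nᵢ = n₁ᵢ+n₀ᵢ.
Stratum 1 (≤ High school): n₁ = 161, n₀ = 292, n = 453; a·n₀/n = 72·292/453 = 46.4106; c·n₁/n = 105·161/453 = 37.3179
Stratum 2 (Some college): n₁ = 275, n₀ = 216, n = 491; a·n₀/n = 189·216/491 = 83.1446; c·n₁/n = 68·275/491 = 38.0855
Stratum 3 (≥ Bachelor's): n₁ = 127, n₀ = 412, n = 539; a·n₀/n = 80·412/539 = 61.1503; c·n₁/n = 55·127/539 = 12.9592
RR_MH = (46.4106 + 83.1446 + 61.1503) / (37.3179 + 38.0855 + 12.9592) = 190.7055 / 88.3626 = 2.15821

2.16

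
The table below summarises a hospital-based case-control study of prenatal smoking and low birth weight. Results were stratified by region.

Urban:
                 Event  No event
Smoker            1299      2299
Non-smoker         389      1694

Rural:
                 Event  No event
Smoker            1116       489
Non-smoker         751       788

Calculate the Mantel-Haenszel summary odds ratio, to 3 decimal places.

2.432

OR_MH = Σ(aᵢdᵢ/nᵢ) / Σ(bᵢcᵢ/nᵢ), where nᵢ is the stratum total.
Stratum 1 (Urban): n = 5681; a·d/n = 1299·1694/5681 = 387.3448; b·c/n = 2299·389/5681 = 157.4214
Stratum 2 (Rural): n = 3144; a·d/n = 1116·788/3144 = 279.7099; b·c/n = 489·751/3144 = 116.8063
OR_MH = (387.3448 + 279.7099) / (157.4214 + 116.8063) = 667.0548 / 274.2277 = 2.43248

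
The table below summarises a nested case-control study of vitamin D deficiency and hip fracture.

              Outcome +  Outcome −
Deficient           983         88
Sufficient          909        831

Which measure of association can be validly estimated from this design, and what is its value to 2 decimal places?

Cells: a = 983, b = 88, c = 909, d = 831.
This is a nested case-control study: participants were sampled on outcome status, so risks in the source population cannot be estimated directly — relative risk is not valid here. The odds ratio is the appropriate measure.
OR = (a·d)/(b·c) = (983 × 831) / (88 × 909) = 816873 / 79992 = 10.21193

10.21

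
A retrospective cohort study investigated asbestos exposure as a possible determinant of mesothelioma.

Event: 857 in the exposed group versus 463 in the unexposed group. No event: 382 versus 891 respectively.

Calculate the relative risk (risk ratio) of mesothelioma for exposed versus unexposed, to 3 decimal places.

2.023

From the description: a = 857, b = 382, c = 463, d = 891.
Risk in exposed = 857/1239 = 0.69169; risk in unexposed = 463/1354 = 0.34195.
RR = 0.69169 / 0.34195 = 2.02277
The risk among the exposed is 2.02 times that among the unexposed.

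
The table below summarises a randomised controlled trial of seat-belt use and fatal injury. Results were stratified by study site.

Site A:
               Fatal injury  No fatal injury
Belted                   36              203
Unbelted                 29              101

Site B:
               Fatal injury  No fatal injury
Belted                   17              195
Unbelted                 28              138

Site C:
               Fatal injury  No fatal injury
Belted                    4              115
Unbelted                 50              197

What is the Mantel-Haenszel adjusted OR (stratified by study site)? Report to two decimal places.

0.40

OR_MH = Σ(aᵢdᵢ/nᵢ) / Σ(bᵢcᵢ/nᵢ), where nᵢ is the stratum total.
Stratum 1 (Site A): n = 369; a·d/n = 36·101/369 = 9.8537; b·c/n = 203·29/369 = 15.9539
Stratum 2 (Site B): n = 378; a·d/n = 17·138/378 = 6.2063; b·c/n = 195·28/378 = 14.4444
Stratum 3 (Site C): n = 366; a·d/n = 4·197/366 = 2.1530; b·c/n = 115·50/366 = 15.7104
OR_MH = (9.8537 + 6.2063 + 2.1530) / (15.9539 + 14.4444 + 15.7104) = 18.2130 / 46.1088 = 0.39500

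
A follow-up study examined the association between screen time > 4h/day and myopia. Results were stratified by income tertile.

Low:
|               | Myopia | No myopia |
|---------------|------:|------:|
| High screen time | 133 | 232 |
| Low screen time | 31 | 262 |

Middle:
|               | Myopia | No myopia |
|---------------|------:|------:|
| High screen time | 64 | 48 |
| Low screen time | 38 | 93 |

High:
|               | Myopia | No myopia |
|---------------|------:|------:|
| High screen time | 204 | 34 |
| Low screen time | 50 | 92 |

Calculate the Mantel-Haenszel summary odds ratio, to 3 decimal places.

5.536

OR_MH = Σ(aᵢdᵢ/nᵢ) / Σ(bᵢcᵢ/nᵢ), where nᵢ is the stratum total.
Stratum 1 (Low): n = 658; a·d/n = 133·262/658 = 52.9574; b·c/n = 232·31/658 = 10.9301
Stratum 2 (Middle): n = 243; a·d/n = 64·93/243 = 24.4938; b·c/n = 48·38/243 = 7.5062
Stratum 3 (High): n = 380; a·d/n = 204·92/380 = 49.3895; b·c/n = 34·50/380 = 4.4737
OR_MH = (52.9574 + 24.4938 + 49.3895) / (10.9301 + 7.5062 + 4.4737) = 126.8407 / 22.9099 = 5.53649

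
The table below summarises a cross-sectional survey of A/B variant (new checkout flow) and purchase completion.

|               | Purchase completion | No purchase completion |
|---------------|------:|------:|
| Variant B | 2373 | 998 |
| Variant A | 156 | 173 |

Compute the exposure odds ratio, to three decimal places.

Cells: a = 2373, b = 998, c = 156, d = 173.
OR = (a·d)/(b·c) = (2373 × 173) / (998 × 156) = 410529 / 155688 = 2.63687
The odds of purchase completion are about 2.64 times as high in the variant b group.

2.637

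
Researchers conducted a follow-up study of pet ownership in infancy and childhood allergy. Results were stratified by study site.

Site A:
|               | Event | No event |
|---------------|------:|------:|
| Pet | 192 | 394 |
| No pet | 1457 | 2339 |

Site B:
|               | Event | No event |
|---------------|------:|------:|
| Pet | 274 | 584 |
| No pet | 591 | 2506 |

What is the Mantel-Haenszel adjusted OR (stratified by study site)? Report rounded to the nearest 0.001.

1.265

OR_MH = Σ(aᵢdᵢ/nᵢ) / Σ(bᵢcᵢ/nᵢ), where nᵢ is the stratum total.
Stratum 1 (Site A): n = 4382; a·d/n = 192·2339/4382 = 102.4847; b·c/n = 394·1457/4382 = 131.0037
Stratum 2 (Site B): n = 3955; a·d/n = 274·2506/3955 = 173.6142; b·c/n = 584·591/3955 = 87.2678
OR_MH = (102.4847 + 173.6142) / (131.0037 + 87.2678) = 276.0989 / 218.2714 = 1.26493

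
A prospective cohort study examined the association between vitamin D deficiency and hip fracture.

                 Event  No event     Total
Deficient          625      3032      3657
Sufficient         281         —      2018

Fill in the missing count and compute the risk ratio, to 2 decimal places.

The missing cell is in the unexposed row: 2018 − 281 = 1737.
So a = 625, b = 3032, c = 281, d = 1737.
RR = [a/(a+b)] / [c/(c+d)] = (625/3657) / (281/2018) = 0.17091/0.13925 = 1.22735

1.23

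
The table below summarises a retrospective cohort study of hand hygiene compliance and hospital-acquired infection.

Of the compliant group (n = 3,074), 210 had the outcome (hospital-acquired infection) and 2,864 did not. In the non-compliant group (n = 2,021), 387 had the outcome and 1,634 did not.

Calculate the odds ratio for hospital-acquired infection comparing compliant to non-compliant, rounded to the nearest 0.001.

0.310

From the description: a = 210, b = 2864, c = 387, d = 1634.
OR = (a·d)/(b·c) = (210 × 1634) / (2864 × 387) = 343140 / 1108368 = 0.30959
Exposure is associated with lower odds of hospital-acquired infection (OR = 0.31 < 1).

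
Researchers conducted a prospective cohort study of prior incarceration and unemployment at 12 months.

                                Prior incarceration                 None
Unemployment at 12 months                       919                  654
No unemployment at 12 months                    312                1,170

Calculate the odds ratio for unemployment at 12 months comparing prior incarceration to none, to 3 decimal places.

Reading the table with exposure as columns: a = 919 (Prior incarceration, case), b = 312 (Prior incarceration, non-case), c = 654 (None, case), d = 1170.
OR = (a·d)/(b·c) = (919 × 1170) / (312 × 654) = 1075230 / 204048 = 5.26950
The odds of unemployment at 12 months are about 5.27 times as high in the prior incarceration group.

5.269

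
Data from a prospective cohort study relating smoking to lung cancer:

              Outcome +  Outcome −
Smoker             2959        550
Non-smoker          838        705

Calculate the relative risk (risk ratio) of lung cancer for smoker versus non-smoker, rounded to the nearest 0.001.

Cells: a = 2959, b = 550, c = 838, d = 705.
Risk in exposed = 2959/3509 = 0.84326; risk in unexposed = 838/1543 = 0.54310.
RR = 0.84326 / 0.54310 = 1.55269
The risk among the exposed is 1.55 times that among the unexposed.

1.553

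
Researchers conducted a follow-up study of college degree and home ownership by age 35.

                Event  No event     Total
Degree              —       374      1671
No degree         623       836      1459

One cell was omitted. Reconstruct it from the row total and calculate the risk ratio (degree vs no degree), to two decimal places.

The missing cell is in the exposed row: 1671 − 374 = 1297.
So a = 1297, b = 374, c = 623, d = 836.
RR = [a/(a+b)] / [c/(c+d)] = (1297/1671) / (623/1459) = 0.77618/0.42700 = 1.81774

1.82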